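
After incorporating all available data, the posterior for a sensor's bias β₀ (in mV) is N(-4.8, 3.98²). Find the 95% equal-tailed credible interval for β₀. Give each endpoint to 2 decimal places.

[-12.60, 3.00]

The posterior is symmetric, so the 95% equal-tailed interval is β₀ = -4.8 ± z·3.98 with z = 1.960.
Half-width: 1.960 × 3.98 = 7.80.
-4.8 − 7.80 = -12.60; -4.8 + 7.80 = 3.00.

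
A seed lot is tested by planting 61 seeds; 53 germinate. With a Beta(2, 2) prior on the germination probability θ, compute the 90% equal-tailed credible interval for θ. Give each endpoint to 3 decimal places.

[0.767, 0.913]

Posterior: Beta(2+53, 2+8) = Beta(55, 10).
Equal-tailed 90% interval: the 0.05 and 0.95 quantiles of Beta(55, 10).
Posterior mean ≈ 0.846, SD ≈ 0.044; a Normal approximation gives roughly [0.773, 0.919].
Exact: F⁻¹(0.05) = 0.767; F⁻¹(0.95) = 0.913.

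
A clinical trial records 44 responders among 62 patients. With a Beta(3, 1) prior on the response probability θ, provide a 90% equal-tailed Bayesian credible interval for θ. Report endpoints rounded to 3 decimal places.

Posterior: Beta(3+44, 1+18) = Beta(47, 19).
Equal-tailed 90% interval: the 0.05 and 0.95 quantiles of Beta(47, 19).
Posterior mean ≈ 0.712, SD ≈ 0.055; a Normal approximation gives roughly [0.621, 0.803].
Exact: F⁻¹(0.05) = 0.618; F⁻¹(0.95) = 0.799.

[0.618, 0.799]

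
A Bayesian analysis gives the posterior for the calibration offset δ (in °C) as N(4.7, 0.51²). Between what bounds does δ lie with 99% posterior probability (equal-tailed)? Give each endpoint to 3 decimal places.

[3.386, 6.014]

The posterior is symmetric, so the 99% equal-tailed interval is δ = 4.7 ± z·0.51 with z = 2.576.
Half-width: 2.576 × 0.51 = 1.314.
4.7 − 1.314 = 3.386; 4.7 + 1.314 = 6.014.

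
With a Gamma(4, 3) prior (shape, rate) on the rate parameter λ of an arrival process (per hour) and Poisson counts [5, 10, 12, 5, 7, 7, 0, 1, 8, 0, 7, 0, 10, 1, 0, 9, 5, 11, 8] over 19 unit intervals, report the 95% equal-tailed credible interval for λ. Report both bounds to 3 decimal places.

Posterior: Gamma(4+106, 3+19) = Gamma(110, 22) (shape, rate).
Equal-tailed 95% interval: Gamma(110, 22) quantiles at 0.025 and 0.975.
Posterior mean ≈ 5.000, SD ≈ 0.477; a Normal approximation gives roughly [4.066, 5.934].
Exact: lower = 4.109; upper = 5.977.

[4.109, 5.977]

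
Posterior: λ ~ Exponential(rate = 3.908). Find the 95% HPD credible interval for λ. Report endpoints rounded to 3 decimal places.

[0.000, 0.767]

The exponential density is strictly decreasing on [0, ∞), so the HPD interval is anchored at 0: [0, q] with P(λ ≤ q) = 0.95.
q = −ln(1 − 0.95) / 3.908 = 2.9957 / 3.908 = 0.767.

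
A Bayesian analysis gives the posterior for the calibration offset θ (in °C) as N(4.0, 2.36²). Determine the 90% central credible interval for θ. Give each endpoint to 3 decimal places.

[0.118, 7.882]

The posterior is symmetric, so the 90% equal-tailed interval is θ = 4.0 ± z·2.36 with z = 1.645.
Half-width: 1.645 × 2.36 = 3.882.
4.0 − 3.882 = 0.118; 4.0 + 3.882 = 7.882.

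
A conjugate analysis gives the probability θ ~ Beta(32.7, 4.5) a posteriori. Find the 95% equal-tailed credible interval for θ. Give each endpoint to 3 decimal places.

Posterior: Beta(32.7, 4.5).
Equal-tailed 95% interval: the 0.025 and 0.975 quantiles of Beta(32.7, 4.5).
Posterior mean ≈ 0.879, SD ≈ 0.053; a Normal approximation gives roughly [0.776, 0.982].
Exact: F⁻¹(0.025) = 0.758; F⁻¹(0.975) = 0.962.

[0.758, 0.962]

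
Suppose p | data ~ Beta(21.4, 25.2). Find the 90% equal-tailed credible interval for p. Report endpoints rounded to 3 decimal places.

Posterior: Beta(21.4, 25.2).
Equal-tailed 90% interval: the 0.05 and 0.95 quantiles of Beta(21.4, 25.2).
Posterior mean ≈ 0.459, SD ≈ 0.072; a Normal approximation gives roughly [0.340, 0.578].
Exact: F⁻¹(0.05) = 0.341; F⁻¹(0.95) = 0.579.

[0.341, 0.579]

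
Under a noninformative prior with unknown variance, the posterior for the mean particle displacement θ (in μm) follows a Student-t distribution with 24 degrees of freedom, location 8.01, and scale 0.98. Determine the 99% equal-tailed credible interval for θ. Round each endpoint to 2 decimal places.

[5.27, 10.75]

The t_24 distribution is symmetric; the 99% interval is 8.01 ± t·0.98 with t_{0.995,24} = 2.797.
Half-width: 2.797 × 0.98 = 2.74.
8.01 − 2.74 = 5.27; 8.01 + 2.74 = 10.75.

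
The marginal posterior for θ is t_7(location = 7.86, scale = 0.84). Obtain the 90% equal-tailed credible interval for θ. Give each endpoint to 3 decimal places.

[6.269, 9.451]

The t_7 distribution is symmetric; the 90% interval is 7.86 ± t·0.84 with t_{0.95,7} = 1.895.
Half-width: 1.895 × 0.84 = 1.591.
7.86 − 1.591 = 6.269; 7.86 + 1.591 = 9.451.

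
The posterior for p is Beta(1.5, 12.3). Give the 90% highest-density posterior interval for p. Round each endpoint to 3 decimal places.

[0.001, 0.221]

The posterior is unimodal and skewed, so the HPD interval has equal density at both endpoints and is the shortest 90% interval.
Solving f(0.001) = f(0.221) with F(0.221) − F(0.001) = 0.90 gives [0.001, 0.221].
For comparison, the equal-tailed interval is [0.014, 0.268]; the HPD is narrower and shifted toward the mode.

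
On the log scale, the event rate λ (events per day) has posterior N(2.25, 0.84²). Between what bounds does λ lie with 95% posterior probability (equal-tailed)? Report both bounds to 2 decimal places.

On the log scale the 95% interval is 2.25 ± 1.960 × 0.84 = [0.6036, 3.8964].
Exponentiate: [e^0.6036, e^3.8964] = [1.83, 49.22].

[1.83, 49.22]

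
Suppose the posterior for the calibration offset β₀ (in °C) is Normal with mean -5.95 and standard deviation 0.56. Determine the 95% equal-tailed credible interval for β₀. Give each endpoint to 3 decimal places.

The posterior is symmetric, so the 95% equal-tailed interval is β₀ = -5.95 ± z·0.56 with z = 1.960.
Half-width: 1.960 × 0.56 = 1.098.
-5.95 − 1.098 = -7.048; -5.95 + 1.098 = -4.852.

[-7.048, -4.852]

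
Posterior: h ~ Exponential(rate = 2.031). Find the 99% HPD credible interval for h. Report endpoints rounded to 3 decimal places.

The exponential density is strictly decreasing on [0, ∞), so the HPD interval is anchored at 0: [0, q] with P(h ≤ q) = 0.99.
q = −ln(1 − 0.99) / 2.031 = 4.6052 / 2.031 = 2.267.

[0.000, 2.267]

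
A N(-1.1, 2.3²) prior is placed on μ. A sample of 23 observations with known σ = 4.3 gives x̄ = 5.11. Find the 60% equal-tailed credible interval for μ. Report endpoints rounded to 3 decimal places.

Posterior precision = 1/2.3² + 23/4.3² = 0.1890 + 1.2439 = 1.4330, so posterior SD = 0.8354.
Posterior mean = (-1.1/2.3² + 23·5.11/4.3²) / 1.4330 = 4.2908.
Interval: 4.2908 ± 0.842 × 0.8354 → [3.588, 4.994].

[3.588, 4.994]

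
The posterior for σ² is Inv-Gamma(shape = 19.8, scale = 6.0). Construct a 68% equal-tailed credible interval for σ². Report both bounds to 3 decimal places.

Inverse-Gamma(19.8, 6.0) quantiles: F⁻¹(0.16) and F⁻¹(0.84).
Equivalently, 1/σ² ~ Gamma(19.8, rate = 6.0); invert its 0.84 and 0.16 quantiles.
Posterior mean ≈ 0.319, SD ≈ 0.076; a Normal approximation gives roughly [0.244, 0.394].
Exact: lower = 0.248; upper = 0.389.

[0.248, 0.389]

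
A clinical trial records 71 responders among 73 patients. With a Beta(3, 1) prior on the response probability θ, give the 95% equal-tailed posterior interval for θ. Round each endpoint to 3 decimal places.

Posterior: Beta(3+71, 1+2) = Beta(74, 3).
Equal-tailed 95% interval: the 0.025 and 0.975 quantiles of Beta(74, 3).
Posterior mean ≈ 0.961, SD ≈ 0.022; a Normal approximation gives roughly [0.918, 1.004].
Exact: F⁻¹(0.025) = 0.908; F⁻¹(0.975) = 0.992.

[0.908, 0.992]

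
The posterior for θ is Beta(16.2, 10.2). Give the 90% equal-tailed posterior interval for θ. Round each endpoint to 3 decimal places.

Posterior: Beta(16.2, 10.2).
Equal-tailed 90% interval: the 0.05 and 0.95 quantiles of Beta(16.2, 10.2).
Posterior mean ≈ 0.614, SD ≈ 0.093; a Normal approximation gives roughly [0.461, 0.767].
Exact: F⁻¹(0.05) = 0.455; F⁻¹(0.95) = 0.762.

[0.455, 0.762]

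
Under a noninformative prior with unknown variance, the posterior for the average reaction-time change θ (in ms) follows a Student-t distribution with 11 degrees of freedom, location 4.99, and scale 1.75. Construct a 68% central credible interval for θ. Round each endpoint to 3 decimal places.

[3.167, 6.813]

The t_11 distribution is symmetric; the 68% interval is 4.99 ± t·1.75 with t_{0.84,11} = 1.041.
Half-width: 1.041 × 1.75 = 1.823.
4.99 − 1.823 = 3.167; 4.99 + 1.823 = 6.813.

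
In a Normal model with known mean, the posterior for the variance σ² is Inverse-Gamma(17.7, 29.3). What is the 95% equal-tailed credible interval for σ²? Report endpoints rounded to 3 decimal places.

[1.091, 2.807]

Inverse-Gamma(17.7, 29.3) quantiles: F⁻¹(0.025) and F⁻¹(0.975).
Equivalently, 1/σ² ~ Gamma(17.7, rate = 29.3); invert its 0.975 and 0.025 quantiles.
Posterior mean ≈ 1.754, SD ≈ 0.443; a Normal approximation gives roughly [0.887, 2.622].
Exact: lower = 1.091; upper = 2.807.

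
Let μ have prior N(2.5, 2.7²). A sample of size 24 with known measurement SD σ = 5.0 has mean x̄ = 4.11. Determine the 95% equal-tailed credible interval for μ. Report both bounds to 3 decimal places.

Posterior precision = 1/2.7² + 24/5.0² = 0.1372 + 0.9600 = 1.0972, so posterior SD = 0.9547.
Posterior mean = (2.5/2.7² + 24·4.11/5.0²) / 1.0972 = 3.9087.
Interval: 3.9087 ± 1.960 × 0.9547 → [2.038, 5.780].

[2.038, 5.780]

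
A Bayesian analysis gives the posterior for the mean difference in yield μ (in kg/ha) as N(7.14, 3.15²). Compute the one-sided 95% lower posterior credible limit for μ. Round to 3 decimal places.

Need L with P(μ ≥ L) = 0.95: L = 7.14 − z_{0.05}·3.15.
z = 1.645; L = 7.14 − 1.645 × 3.15 = 1.959.

1.959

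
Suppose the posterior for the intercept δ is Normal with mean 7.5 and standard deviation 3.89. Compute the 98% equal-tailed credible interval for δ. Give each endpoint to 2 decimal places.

[-1.55, 16.55]

The posterior is symmetric, so the 98% equal-tailed interval is δ = 7.5 ± z·3.89 with z = 2.326.
Half-width: 2.326 × 3.89 = 9.05.
7.5 − 9.05 = -1.55; 7.5 + 9.05 = 16.55.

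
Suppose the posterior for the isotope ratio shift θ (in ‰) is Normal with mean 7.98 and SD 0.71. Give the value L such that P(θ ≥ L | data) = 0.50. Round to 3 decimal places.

Need L with P(θ ≥ L) = 0.50: L = 7.98 − z_{0.5}·0.71.
z = 0.000; L = 7.98 − 0.000 × 0.71 = 7.980.

7.980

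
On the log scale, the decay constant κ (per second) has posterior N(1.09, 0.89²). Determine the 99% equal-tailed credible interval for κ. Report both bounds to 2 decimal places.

On the log scale the 99% interval is 1.09 ± 2.576 × 0.89 = [-1.2025, 3.3825].
Exponentiate: [e^-1.2025, e^3.3825] = [0.30, 29.44].

[0.30, 29.44]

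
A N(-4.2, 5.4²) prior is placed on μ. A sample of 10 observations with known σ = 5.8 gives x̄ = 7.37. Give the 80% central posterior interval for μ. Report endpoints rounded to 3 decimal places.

[3.948, 8.399]

Posterior precision = 1/5.4² + 10/5.8² = 0.0343 + 0.2973 = 0.3316, so posterior SD = 1.7367.
Posterior mean = (-4.2/5.4² + 10·7.37/5.8²) / 0.3316 = 6.1733.
Interval: 6.1733 ± 1.282 × 1.7367 → [3.948, 8.399].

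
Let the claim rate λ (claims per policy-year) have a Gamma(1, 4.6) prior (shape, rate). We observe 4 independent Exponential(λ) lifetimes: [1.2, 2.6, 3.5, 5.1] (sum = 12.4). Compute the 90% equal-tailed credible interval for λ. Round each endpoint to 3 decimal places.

Posterior: Gamma(1+4, 4.6+12.4) = Gamma(5, 17.0) (shape, rate).
Equal-tailed 90% interval: Gamma(5, 17.0) quantiles at 0.05 and 0.95.
Posterior mean ≈ 0.294, SD ≈ 0.132; a Normal approximation gives roughly [0.078, 0.510].
Exact: lower = 0.116; upper = 0.538.

[0.116, 0.538]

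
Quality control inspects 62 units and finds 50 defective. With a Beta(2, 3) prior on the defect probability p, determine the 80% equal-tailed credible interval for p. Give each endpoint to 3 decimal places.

[0.709, 0.839]

Posterior: Beta(2+50, 3+12) = Beta(52, 15).
Equal-tailed 80% interval: the 0.1 and 0.9 quantiles of Beta(52, 15).
Posterior mean ≈ 0.776, SD ≈ 0.051; a Normal approximation gives roughly [0.711, 0.841].
Exact: F⁻¹(0.1) = 0.709; F⁻¹(0.9) = 0.839.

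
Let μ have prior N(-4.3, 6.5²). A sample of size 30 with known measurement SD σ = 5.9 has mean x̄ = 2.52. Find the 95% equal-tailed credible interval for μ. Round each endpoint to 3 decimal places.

[0.255, 4.421]

Posterior precision = 1/6.5² + 30/5.9² = 0.0237 + 0.8618 = 0.8855, so posterior SD = 1.0627.
Posterior mean = (-4.3/6.5² + 30·2.52/5.9²) / 0.8855 = 2.3377.
Interval: 2.3377 ± 1.960 × 1.0627 → [0.255, 4.421].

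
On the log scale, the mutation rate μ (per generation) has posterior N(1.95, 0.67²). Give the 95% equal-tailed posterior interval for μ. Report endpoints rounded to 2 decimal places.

[1.89, 26.13]

On the log scale the 95% interval is 1.95 ± 1.960 × 0.67 = [0.6368, 3.2632].
Exponentiate: [e^0.6368, e^3.2632] = [1.89, 26.13].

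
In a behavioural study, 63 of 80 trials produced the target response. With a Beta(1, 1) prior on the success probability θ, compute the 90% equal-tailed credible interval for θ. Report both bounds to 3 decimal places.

Posterior: Beta(1+63, 1+17) = Beta(64, 18).
Equal-tailed 90% interval: the 0.05 and 0.95 quantiles of Beta(64, 18).
Posterior mean ≈ 0.780, SD ≈ 0.045; a Normal approximation gives roughly [0.706, 0.855].
Exact: F⁻¹(0.05) = 0.702; F⁻¹(0.95) = 0.851.

[0.702, 0.851]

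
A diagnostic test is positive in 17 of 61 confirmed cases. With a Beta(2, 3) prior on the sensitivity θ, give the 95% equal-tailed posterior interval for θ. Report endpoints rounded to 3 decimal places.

[0.186, 0.402]

Posterior: Beta(2+17, 3+44) = Beta(19, 47).
Equal-tailed 95% interval: the 0.025 and 0.975 quantiles of Beta(19, 47).
Posterior mean ≈ 0.288, SD ≈ 0.055; a Normal approximation gives roughly [0.179, 0.396].
Exact: F⁻¹(0.025) = 0.186; F⁻¹(0.975) = 0.402.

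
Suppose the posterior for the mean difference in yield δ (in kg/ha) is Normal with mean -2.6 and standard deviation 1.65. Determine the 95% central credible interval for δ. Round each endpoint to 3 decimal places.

The posterior is symmetric, so the 95% equal-tailed interval is δ = -2.6 ± z·1.65 with z = 1.960.
Half-width: 1.960 × 1.65 = 3.234.
-2.6 − 3.234 = -5.834; -2.6 + 3.234 = 0.634.

[-5.834, 0.634]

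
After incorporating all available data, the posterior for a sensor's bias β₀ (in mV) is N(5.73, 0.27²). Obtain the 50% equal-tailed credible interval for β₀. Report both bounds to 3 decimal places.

The posterior is symmetric, so the 50% equal-tailed interval is β₀ = 5.73 ± z·0.27 with z = 0.674.
Half-width: 0.674 × 0.27 = 0.182.
5.73 − 0.182 = 5.548; 5.73 + 0.182 = 5.912.

[5.548, 5.912]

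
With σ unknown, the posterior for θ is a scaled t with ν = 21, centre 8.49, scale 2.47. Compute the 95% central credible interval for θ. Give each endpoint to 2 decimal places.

The t_21 distribution is symmetric; the 95% interval is 8.49 ± t·2.47 with t_{0.975,21} = 2.080.
Half-width: 2.080 × 2.47 = 5.14.
8.49 − 5.14 = 3.35; 8.49 + 5.14 = 13.63.

[3.35, 13.63]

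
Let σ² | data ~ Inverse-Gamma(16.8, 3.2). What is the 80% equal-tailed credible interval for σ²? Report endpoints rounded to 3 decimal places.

Inverse-Gamma(16.8, 3.2) quantiles: F⁻¹(0.1) and F⁻¹(0.9).
Equivalently, 1/σ² ~ Gamma(16.8, rate = 3.2); invert its 0.9 and 0.1 quantiles.
Posterior mean ≈ 0.203, SD ≈ 0.053; a Normal approximation gives roughly [0.135, 0.270].
Exact: lower = 0.144; upper = 0.271.

[0.144, 0.271]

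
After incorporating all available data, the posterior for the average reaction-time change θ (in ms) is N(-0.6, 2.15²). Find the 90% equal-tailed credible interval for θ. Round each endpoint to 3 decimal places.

The posterior is symmetric, so the 90% equal-tailed interval is θ = -0.6 ± z·2.15 with z = 1.645.
Half-width: 1.645 × 2.15 = 3.536.
-0.6 − 3.536 = -4.136; -0.6 + 3.536 = 2.936.

[-4.136, 2.936]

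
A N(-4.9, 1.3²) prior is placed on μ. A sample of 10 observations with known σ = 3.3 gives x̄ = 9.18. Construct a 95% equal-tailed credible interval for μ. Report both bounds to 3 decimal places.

Posterior precision = 1/1.3² + 10/3.3² = 0.5917 + 0.9183 = 1.5100, so posterior SD = 0.8138.
Posterior mean = (-4.9/1.3² + 10·9.18/3.3²) / 1.5100 = 3.6625.
Interval: 3.6625 ± 1.960 × 0.8138 → [2.068, 5.258].

[2.068, 5.258]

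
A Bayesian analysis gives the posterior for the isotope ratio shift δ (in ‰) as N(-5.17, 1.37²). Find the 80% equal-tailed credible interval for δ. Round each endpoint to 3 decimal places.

The posterior is symmetric, so the 80% equal-tailed interval is δ = -5.17 ± z·1.37 with z = 1.282.
Half-width: 1.282 × 1.37 = 1.756.
-5.17 − 1.756 = -6.926; -5.17 + 1.756 = -3.414.

[-6.926, -3.414]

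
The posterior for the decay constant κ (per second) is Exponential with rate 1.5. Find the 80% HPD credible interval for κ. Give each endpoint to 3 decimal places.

The exponential density is strictly decreasing on [0, ∞), so the HPD interval is anchored at 0: [0, q] with P(κ ≤ q) = 0.80.
q = −ln(1 − 0.80) / 1.5 = 1.6094 / 1.5 = 1.073.

[0.000, 1.073]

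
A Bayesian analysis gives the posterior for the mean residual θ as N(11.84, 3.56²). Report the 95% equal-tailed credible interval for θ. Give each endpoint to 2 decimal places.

[4.86, 18.82]

The posterior is symmetric, so the 95% equal-tailed interval is θ = 11.84 ± z·3.56 with z = 1.960.
Half-width: 1.960 × 3.56 = 6.98.
11.84 − 6.98 = 4.86; 11.84 + 6.98 = 18.82.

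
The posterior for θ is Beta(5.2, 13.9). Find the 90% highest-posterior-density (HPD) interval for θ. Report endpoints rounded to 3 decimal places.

The posterior is unimodal and skewed, so the HPD interval has equal density at both endpoints and is the shortest 90% interval.
Solving f(0.109) = f(0.430) with F(0.430) − F(0.109) = 0.90 gives [0.109, 0.430].
For comparison, the equal-tailed interval is [0.123, 0.449]; the HPD is narrower and shifted toward the mode.

[0.109, 0.430]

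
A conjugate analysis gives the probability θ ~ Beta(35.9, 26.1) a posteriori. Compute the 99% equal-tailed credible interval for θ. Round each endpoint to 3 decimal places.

Posterior: Beta(35.9, 26.1).
Equal-tailed 99% interval: the 0.005 and 0.995 quantiles of Beta(35.9, 26.1).
Posterior mean ≈ 0.579, SD ≈ 0.062; a Normal approximation gives roughly [0.419, 0.739].
Exact: F⁻¹(0.005) = 0.416; F⁻¹(0.995) = 0.732.

[0.416, 0.732]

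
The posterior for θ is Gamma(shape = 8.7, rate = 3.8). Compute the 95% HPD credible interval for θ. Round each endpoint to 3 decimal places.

The posterior is unimodal and skewed, so the HPD interval has equal density at both endpoints and is the shortest 95% interval.
Solving f(0.901) = f(3.836) with F(3.836) − F(0.901) = 0.95 gives [0.901, 3.836].
For comparison, the equal-tailed interval is [1.030, 4.043]; the HPD is narrower and shifted toward the mode.

[0.901, 3.836]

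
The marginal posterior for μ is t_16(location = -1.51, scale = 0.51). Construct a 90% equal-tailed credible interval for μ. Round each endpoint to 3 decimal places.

[-2.400, -0.620]

The t_16 distribution is symmetric; the 90% interval is -1.51 ± t·0.51 with t_{0.95,16} = 1.746.
Half-width: 1.746 × 0.51 = 0.890.
-1.51 − 0.890 = -2.400; -1.51 + 0.890 = -0.620.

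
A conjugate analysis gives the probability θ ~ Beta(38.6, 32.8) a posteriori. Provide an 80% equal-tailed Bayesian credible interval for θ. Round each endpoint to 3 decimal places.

Posterior: Beta(38.6, 32.8).
Equal-tailed 80% interval: the 0.1 and 0.9 quantiles of Beta(38.6, 32.8).
Posterior mean ≈ 0.541, SD ≈ 0.059; a Normal approximation gives roughly [0.466, 0.616].
Exact: F⁻¹(0.1) = 0.465; F⁻¹(0.9) = 0.616.

[0.465, 0.616]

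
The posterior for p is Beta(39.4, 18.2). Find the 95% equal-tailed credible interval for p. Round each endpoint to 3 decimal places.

[0.560, 0.796]

Posterior: Beta(39.4, 18.2).
Equal-tailed 95% interval: the 0.025 and 0.975 quantiles of Beta(39.4, 18.2).
Posterior mean ≈ 0.684, SD ≈ 0.061; a Normal approximation gives roughly [0.565, 0.803].
Exact: F⁻¹(0.025) = 0.560; F⁻¹(0.975) = 0.796.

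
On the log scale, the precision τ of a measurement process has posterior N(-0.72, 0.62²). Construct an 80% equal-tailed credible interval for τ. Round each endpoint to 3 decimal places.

[0.220, 1.077]

On the log scale the 80% interval is -0.72 ± 1.282 × 0.62 = [-1.5146, 0.0746].
Exponentiate: [e^-1.5146, e^0.0746] = [0.220, 1.077].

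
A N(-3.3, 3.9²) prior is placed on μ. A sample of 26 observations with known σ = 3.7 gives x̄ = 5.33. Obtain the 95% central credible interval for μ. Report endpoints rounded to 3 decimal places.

[3.643, 6.439]

Posterior precision = 1/3.9² + 26/3.7² = 0.0657 + 1.8992 = 1.9649, so posterior SD = 0.7134.
Posterior mean = (-3.3/3.9² + 26·5.33/3.7²) / 1.9649 = 5.0412.
Interval: 5.0412 ± 1.960 × 0.7134 → [3.643, 6.439].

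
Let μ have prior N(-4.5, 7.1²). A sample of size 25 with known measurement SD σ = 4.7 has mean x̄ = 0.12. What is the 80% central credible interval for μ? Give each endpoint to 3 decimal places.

[-1.154, 1.235]

Posterior precision = 1/7.1² + 25/4.7² = 0.0198 + 1.1317 = 1.1516, so posterior SD = 0.9319.
Posterior mean = (-4.5/7.1² + 25·0.12/4.7²) / 1.1516 = 0.0404.
Interval: 0.0404 ± 1.282 × 0.9319 → [-1.154, 1.235].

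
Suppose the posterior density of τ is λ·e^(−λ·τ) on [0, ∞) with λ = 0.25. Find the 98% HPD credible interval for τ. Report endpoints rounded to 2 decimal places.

The exponential density is strictly decreasing on [0, ∞), so the HPD interval is anchored at 0: [0, q] with P(τ ≤ q) = 0.98.
q = −ln(1 − 0.98) / 0.25 = 3.9120 / 0.25 = 15.65.

[0.00, 15.65]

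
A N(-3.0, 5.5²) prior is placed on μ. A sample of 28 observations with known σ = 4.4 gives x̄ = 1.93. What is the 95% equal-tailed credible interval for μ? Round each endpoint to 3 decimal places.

[0.208, 3.431]

Posterior precision = 1/5.5² + 28/4.4² = 0.0331 + 1.4463 = 1.4793, so posterior SD = 0.8222.
Posterior mean = (-3.0/5.5² + 28·1.93/4.4²) / 1.4793 = 1.8198.
Interval: 1.8198 ± 1.960 × 0.8222 → [0.208, 3.431].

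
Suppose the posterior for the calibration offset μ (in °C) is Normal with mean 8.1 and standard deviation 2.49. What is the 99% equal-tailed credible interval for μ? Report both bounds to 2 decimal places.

The posterior is symmetric, so the 99% equal-tailed interval is μ = 8.1 ± z·2.49 with z = 2.576.
Half-width: 2.576 × 2.49 = 6.41.
8.1 − 6.41 = 1.69; 8.1 + 6.41 = 14.51.

[1.69, 14.51]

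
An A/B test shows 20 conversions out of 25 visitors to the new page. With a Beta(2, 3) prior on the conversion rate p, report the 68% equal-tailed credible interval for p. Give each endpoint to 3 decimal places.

[0.654, 0.813]

Posterior: Beta(2+20, 3+5) = Beta(22, 8).
Equal-tailed 68% interval: the 0.16 and 0.84 quantiles of Beta(22, 8).
Posterior mean ≈ 0.733, SD ≈ 0.079; a Normal approximation gives roughly [0.654, 0.812].
Exact: F⁻¹(0.16) = 0.654; F⁻¹(0.84) = 0.813.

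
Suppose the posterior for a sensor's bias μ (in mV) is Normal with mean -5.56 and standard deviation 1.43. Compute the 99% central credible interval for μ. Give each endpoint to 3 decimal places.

[-9.243, -1.877]

The posterior is symmetric, so the 99% equal-tailed interval is μ = -5.56 ± z·1.43 with z = 2.576.
Half-width: 2.576 × 1.43 = 3.683.
-5.56 − 3.683 = -9.243; -5.56 + 3.683 = -1.877.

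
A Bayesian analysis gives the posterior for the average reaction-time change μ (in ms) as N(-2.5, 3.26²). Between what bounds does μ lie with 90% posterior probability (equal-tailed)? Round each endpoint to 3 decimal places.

The posterior is symmetric, so the 90% equal-tailed interval is μ = -2.5 ± z·3.26 with z = 1.645.
Half-width: 1.645 × 3.26 = 5.362.
-2.5 − 5.362 = -7.862; -2.5 + 5.362 = 2.862.

[-7.862, 2.862]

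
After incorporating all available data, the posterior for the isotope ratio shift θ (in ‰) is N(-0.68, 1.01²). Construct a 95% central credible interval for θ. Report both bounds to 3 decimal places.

[-2.660, 1.300]

The posterior is symmetric, so the 95% equal-tailed interval is θ = -0.68 ± z·1.01 with z = 1.960.
Half-width: 1.960 × 1.01 = 1.980.
-0.68 − 1.980 = -2.660; -0.68 + 1.980 = 1.300.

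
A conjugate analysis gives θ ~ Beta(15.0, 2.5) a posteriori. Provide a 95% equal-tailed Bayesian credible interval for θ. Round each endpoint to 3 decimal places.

[0.665, 0.974]

Posterior: Beta(15.0, 2.5).
Equal-tailed 95% interval: the 0.025 and 0.975 quantiles of Beta(15.0, 2.5).
Posterior mean ≈ 0.857, SD ≈ 0.081; a Normal approximation gives roughly [0.698, 1.017].
Exact: F⁻¹(0.025) = 0.665; F⁻¹(0.975) = 0.974.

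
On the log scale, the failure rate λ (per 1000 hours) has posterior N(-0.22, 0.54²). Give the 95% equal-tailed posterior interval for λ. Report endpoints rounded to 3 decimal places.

On the log scale the 95% interval is -0.22 ± 1.960 × 0.54 = [-1.2784, 0.8384].
Exponentiate: [e^-1.2784, e^0.8384] = [0.278, 2.313].

[0.278, 2.313]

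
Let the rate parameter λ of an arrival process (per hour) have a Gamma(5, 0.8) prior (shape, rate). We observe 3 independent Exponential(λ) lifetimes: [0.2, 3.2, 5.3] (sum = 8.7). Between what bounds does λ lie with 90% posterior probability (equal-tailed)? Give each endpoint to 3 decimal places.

[0.419, 1.384]

Posterior: Gamma(5+3, 0.8+8.7) = Gamma(8, 9.5) (shape, rate).
Equal-tailed 90% interval: Gamma(8, 9.5) quantiles at 0.05 and 0.95.
Posterior mean ≈ 0.842, SD ≈ 0.298; a Normal approximation gives roughly [0.352, 1.332].
Exact: lower = 0.419; upper = 1.384.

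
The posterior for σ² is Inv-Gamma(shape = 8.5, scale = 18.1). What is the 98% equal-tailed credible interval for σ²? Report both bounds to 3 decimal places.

[1.084, 5.649]

Inverse-Gamma(8.5, 18.1) quantiles: F⁻¹(0.01) and F⁻¹(0.99).
Equivalently, 1/σ² ~ Gamma(8.5, rate = 18.1); invert its 0.99 and 0.01 quantiles.
Posterior mean ≈ 2.413, SD ≈ 0.947; a Normal approximation gives roughly [0.211, 4.615].
Exact: lower = 1.084; upper = 5.649.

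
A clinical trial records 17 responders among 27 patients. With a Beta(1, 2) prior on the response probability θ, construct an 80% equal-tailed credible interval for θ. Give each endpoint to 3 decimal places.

Posterior: Beta(1+17, 2+10) = Beta(18, 12).
Equal-tailed 80% interval: the 0.1 and 0.9 quantiles of Beta(18, 12).
Posterior mean ≈ 0.600, SD ≈ 0.088; a Normal approximation gives roughly [0.487, 0.713].
Exact: F⁻¹(0.1) = 0.485; F⁻¹(0.9) = 0.712.

[0.485, 0.712]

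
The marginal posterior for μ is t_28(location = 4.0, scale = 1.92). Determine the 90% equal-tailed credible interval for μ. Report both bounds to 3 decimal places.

[0.734, 7.266]

The t_28 distribution is symmetric; the 90% interval is 4.0 ± t·1.92 with t_{0.95,28} = 1.701.
Half-width: 1.701 × 1.92 = 3.266.
4.0 − 3.266 = 0.734; 4.0 + 3.266 = 7.266.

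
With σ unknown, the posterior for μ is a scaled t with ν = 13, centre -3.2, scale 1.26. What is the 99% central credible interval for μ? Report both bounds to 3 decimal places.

[-6.995, 0.595]

The t_13 distribution is symmetric; the 99% interval is -3.2 ± t·1.26 with t_{0.995,13} = 3.012.
Half-width: 3.012 × 1.26 = 3.795.
-3.2 − 3.795 = -6.995; -3.2 + 3.795 = 0.595.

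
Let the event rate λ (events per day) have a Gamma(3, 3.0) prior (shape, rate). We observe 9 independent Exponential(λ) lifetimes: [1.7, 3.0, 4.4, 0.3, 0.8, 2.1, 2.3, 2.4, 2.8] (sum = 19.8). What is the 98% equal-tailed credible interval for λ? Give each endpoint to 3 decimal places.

Posterior: Gamma(3+9, 3.0+19.8) = Gamma(12, 22.8) (shape, rate).
Equal-tailed 98% interval: Gamma(12, 22.8) quantiles at 0.01 and 0.99.
Posterior mean ≈ 0.526, SD ≈ 0.152; a Normal approximation gives roughly [0.173, 0.880].
Exact: lower = 0.238; upper = 0.943.

[0.238, 0.943]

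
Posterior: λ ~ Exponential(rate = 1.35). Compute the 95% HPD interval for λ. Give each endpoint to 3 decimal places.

The exponential density is strictly decreasing on [0, ∞), so the HPD interval is anchored at 0: [0, q] with P(λ ≤ q) = 0.95.
q = −ln(1 − 0.95) / 1.35 = 2.9957 / 1.35 = 2.219.

[0.000, 2.219]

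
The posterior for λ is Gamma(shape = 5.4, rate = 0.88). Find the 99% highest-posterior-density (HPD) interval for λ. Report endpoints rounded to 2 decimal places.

[1.04, 14.09]

The posterior is unimodal and skewed, so the HPD interval has equal density at both endpoints and is the shortest 99% interval.
Solving f(1.04) = f(14.09) with F(14.09) − F(1.04) = 0.99 gives [1.04, 14.09].
For comparison, the equal-tailed interval is [1.43, 15.03]; the HPD is narrower and shifted toward the mode.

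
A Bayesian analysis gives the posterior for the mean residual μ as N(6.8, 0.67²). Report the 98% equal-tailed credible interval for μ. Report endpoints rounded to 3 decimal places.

The posterior is symmetric, so the 98% equal-tailed interval is μ = 6.8 ± z·0.67 with z = 2.326.
Half-width: 2.326 × 0.67 = 1.559.
6.8 − 1.559 = 5.241; 6.8 + 1.559 = 8.359.

[5.241, 8.359]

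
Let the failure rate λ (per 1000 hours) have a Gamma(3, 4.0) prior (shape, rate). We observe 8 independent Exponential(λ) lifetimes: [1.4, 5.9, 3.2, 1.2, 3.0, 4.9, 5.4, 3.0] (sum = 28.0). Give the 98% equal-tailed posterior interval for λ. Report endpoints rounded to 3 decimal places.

Posterior: Gamma(3+8, 4.0+28.0) = Gamma(11, 32.0) (shape, rate).
Equal-tailed 98% interval: Gamma(11, 32.0) quantiles at 0.01 and 0.99.
Posterior mean ≈ 0.344, SD ≈ 0.104; a Normal approximation gives roughly [0.103, 0.585].
Exact: lower = 0.149; upper = 0.630.

[0.149, 0.630]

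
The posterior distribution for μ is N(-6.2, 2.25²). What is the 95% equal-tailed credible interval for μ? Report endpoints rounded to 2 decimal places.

[-10.61, -1.79]

The posterior is symmetric, so the 95% equal-tailed interval is μ = -6.2 ± z·2.25 with z = 1.960.
Half-width: 1.960 × 2.25 = 4.41.
-6.2 − 4.41 = -10.61; -6.2 + 4.41 = -1.79.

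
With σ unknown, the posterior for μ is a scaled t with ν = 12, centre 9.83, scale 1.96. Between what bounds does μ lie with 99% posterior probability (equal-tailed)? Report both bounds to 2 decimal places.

The t_12 distribution is symmetric; the 99% interval is 9.83 ± t·1.96 with t_{0.995,12} = 3.055.
Half-width: 3.055 × 1.96 = 5.99.
9.83 − 5.99 = 3.84; 9.83 + 5.99 = 15.82.

[3.84, 15.82]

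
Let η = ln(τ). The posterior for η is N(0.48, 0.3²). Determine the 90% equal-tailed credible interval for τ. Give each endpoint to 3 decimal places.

On the log scale the 90% interval is 0.48 ± 1.645 × 0.3 = [-0.0135, 0.9735].
Exponentiate: [e^-0.0135, e^0.9735] = [0.987, 2.647].

[0.987, 2.647]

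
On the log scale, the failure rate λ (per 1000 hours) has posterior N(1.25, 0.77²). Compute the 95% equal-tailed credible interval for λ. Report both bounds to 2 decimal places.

On the log scale the 95% interval is 1.25 ± 1.960 × 0.77 = [-0.2592, 2.7592].
Exponentiate: [e^-0.2592, e^2.7592] = [0.77, 15.79].

[0.77, 15.79]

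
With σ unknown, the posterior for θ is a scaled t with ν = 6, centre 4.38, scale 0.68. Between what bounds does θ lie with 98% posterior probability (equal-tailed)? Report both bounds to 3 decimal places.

The t_6 distribution is symmetric; the 98% interval is 4.38 ± t·0.68 with t_{0.99,6} = 3.143.
Half-width: 3.143 × 0.68 = 2.137.
4.38 − 2.137 = 2.243; 4.38 + 2.137 = 6.517.

[2.243, 6.517]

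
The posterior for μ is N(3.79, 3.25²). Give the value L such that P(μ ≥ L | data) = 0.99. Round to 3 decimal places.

Need L with P(μ ≥ L) = 0.99: L = 3.79 − z_{0.01}·3.25.
z = 2.326; L = 3.79 − 2.326 × 3.25 = -3.771.

-3.771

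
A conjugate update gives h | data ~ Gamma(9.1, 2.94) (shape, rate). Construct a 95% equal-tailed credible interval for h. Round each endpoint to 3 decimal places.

[1.423, 5.407]

Posterior: Gamma(shape 9.1, rate 2.94).
Equal-tailed 95% interval: Gamma(9.1, 2.94) quantiles at 0.025 and 0.975.
Posterior mean ≈ 3.095, SD ≈ 1.026; a Normal approximation gives roughly [1.084, 5.106].
Exact: lower = 1.423; upper = 5.407.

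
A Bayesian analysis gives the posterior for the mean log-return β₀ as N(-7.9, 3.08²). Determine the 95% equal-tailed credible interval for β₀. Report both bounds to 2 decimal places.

The posterior is symmetric, so the 95% equal-tailed interval is β₀ = -7.9 ± z·3.08 with z = 1.960.
Half-width: 1.960 × 3.08 = 6.04.
-7.9 − 6.04 = -13.94; -7.9 + 6.04 = -1.86.

[-13.94, -1.86]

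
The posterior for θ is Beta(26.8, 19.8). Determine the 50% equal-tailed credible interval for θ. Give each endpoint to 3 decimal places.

Posterior: Beta(26.8, 19.8).
Equal-tailed 50% interval: the 0.25 and 0.75 quantiles of Beta(26.8, 19.8).
Posterior mean ≈ 0.575, SD ≈ 0.072; a Normal approximation gives roughly [0.527, 0.623].
Exact: F⁻¹(0.25) = 0.527; F⁻¹(0.75) = 0.625.

[0.527, 0.625]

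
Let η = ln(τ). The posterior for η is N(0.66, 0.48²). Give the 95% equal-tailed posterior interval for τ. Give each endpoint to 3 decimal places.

[0.755, 4.957]

On the log scale the 95% interval is 0.66 ± 1.960 × 0.48 = [-0.2808, 1.6008].
Exponentiate: [e^-0.2808, e^1.6008] = [0.755, 4.957].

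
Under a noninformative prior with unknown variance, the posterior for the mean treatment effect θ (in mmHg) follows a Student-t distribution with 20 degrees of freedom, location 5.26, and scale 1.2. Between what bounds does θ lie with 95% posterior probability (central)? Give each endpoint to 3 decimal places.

The t_20 distribution is symmetric; the 95% interval is 5.26 ± t·1.2 with t_{0.975,20} = 2.086.
Half-width: 2.086 × 1.2 = 2.503.
5.26 − 2.503 = 2.757; 5.26 + 2.503 = 7.763.

[2.757, 7.763]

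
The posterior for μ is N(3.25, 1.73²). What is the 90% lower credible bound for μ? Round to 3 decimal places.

1.033

Need L with P(μ ≥ L) = 0.90: L = 3.25 − z_{0.1}·1.73.
z = 1.282; L = 3.25 − 1.282 × 1.73 = 1.033.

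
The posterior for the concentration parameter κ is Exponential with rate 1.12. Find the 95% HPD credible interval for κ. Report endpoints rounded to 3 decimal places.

The exponential density is strictly decreasing on [0, ∞), so the HPD interval is anchored at 0: [0, q] with P(κ ≤ q) = 0.95.
q = −ln(1 − 0.95) / 1.12 = 2.9957 / 1.12 = 2.675.

[0.000, 2.675]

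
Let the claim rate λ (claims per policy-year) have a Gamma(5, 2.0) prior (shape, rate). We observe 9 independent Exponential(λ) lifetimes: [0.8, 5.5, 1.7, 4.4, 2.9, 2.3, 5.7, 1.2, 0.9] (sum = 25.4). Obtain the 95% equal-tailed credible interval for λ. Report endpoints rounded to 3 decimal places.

[0.279, 0.811]

Posterior: Gamma(5+9, 2.0+25.4) = Gamma(14, 27.4) (shape, rate).
Equal-tailed 95% interval: Gamma(14, 27.4) quantiles at 0.025 and 0.975.
Posterior mean ≈ 0.511, SD ≈ 0.137; a Normal approximation gives roughly [0.243, 0.779].
Exact: lower = 0.279; upper = 0.811.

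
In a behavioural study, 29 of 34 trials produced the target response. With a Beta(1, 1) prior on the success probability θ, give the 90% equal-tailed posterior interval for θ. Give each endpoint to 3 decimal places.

Posterior: Beta(1+29, 1+5) = Beta(30, 6).
Equal-tailed 90% interval: the 0.05 and 0.95 quantiles of Beta(30, 6).
Posterior mean ≈ 0.833, SD ≈ 0.061; a Normal approximation gives roughly [0.733, 0.934].
Exact: F⁻¹(0.05) = 0.723; F⁻¹(0.95) = 0.923.

[0.723, 0.923]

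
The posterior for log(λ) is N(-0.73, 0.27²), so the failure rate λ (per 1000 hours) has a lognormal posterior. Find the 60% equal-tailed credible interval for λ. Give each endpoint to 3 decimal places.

On the log scale the 60% interval is -0.73 ± 0.842 × 0.27 = [-0.9572, -0.5028].
Exponentiate: [e^-0.9572, e^-0.5028] = [0.384, 0.605].

[0.384, 0.605]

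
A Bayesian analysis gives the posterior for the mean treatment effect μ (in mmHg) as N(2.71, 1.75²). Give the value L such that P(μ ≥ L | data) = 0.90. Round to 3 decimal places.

0.467

Need L with P(μ ≥ L) = 0.90: L = 2.71 − z_{0.1}·1.75.
z = 1.282; L = 2.71 − 1.282 × 1.75 = 0.467.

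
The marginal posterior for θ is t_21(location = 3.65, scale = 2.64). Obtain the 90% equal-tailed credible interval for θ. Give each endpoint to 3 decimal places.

The t_21 distribution is symmetric; the 90% interval is 3.65 ± t·2.64 with t_{0.95,21} = 1.721.
Half-width: 1.721 × 2.64 = 4.543.
3.65 − 4.543 = -0.893; 3.65 + 4.543 = 8.193.

[-0.893, 8.193]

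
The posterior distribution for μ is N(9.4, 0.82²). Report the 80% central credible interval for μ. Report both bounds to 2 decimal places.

The posterior is symmetric, so the 80% equal-tailed interval is μ = 9.4 ± z·0.82 with z = 1.282.
Half-width: 1.282 × 0.82 = 1.05.
9.4 − 1.05 = 8.35; 9.4 + 1.05 = 10.45.

[8.35, 10.45]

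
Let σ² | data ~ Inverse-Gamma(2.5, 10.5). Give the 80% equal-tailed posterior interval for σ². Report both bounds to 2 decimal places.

Inverse-Gamma(2.5, 10.5) quantiles: F⁻¹(0.1) and F⁻¹(0.9).
Equivalently, 1/σ² ~ Gamma(2.5, rate = 10.5); invert its 0.9 and 0.1 quantiles.
Posterior mean ≈ 7.00, SD ≈ 9.90; a Normal approximation gives roughly [-5.69, 19.69].
Exact: lower = 2.27; upper = 13.04.

[2.27, 13.04]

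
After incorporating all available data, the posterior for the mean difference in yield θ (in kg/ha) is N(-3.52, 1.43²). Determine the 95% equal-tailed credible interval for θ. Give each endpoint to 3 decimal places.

[-6.323, -0.717]

The posterior is symmetric, so the 95% equal-tailed interval is θ = -3.52 ± z·1.43 with z = 1.960.
Half-width: 1.960 × 1.43 = 2.803.
-3.52 − 2.803 = -6.323; -3.52 + 2.803 = -0.717.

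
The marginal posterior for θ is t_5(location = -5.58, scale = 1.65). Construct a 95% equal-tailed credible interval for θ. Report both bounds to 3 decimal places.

[-9.821, -1.339]

The t_5 distribution is symmetric; the 95% interval is -5.58 ± t·1.65 with t_{0.975,5} = 2.571.
Half-width: 2.571 × 1.65 = 4.241.
-5.58 − 4.241 = -9.821; -5.58 + 4.241 = -1.339.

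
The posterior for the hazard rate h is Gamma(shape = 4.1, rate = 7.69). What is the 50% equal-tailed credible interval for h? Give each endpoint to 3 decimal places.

[0.340, 0.680]

Posterior: Gamma(shape 4.1, rate 7.69).
Equal-tailed 50% interval: Gamma(4.1, 7.69) quantiles at 0.25 and 0.75.
Posterior mean ≈ 0.533, SD ≈ 0.263; a Normal approximation gives roughly [0.356, 0.711].
Exact: lower = 0.340; upper = 0.680.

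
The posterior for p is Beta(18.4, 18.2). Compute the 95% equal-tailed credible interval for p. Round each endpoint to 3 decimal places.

[0.344, 0.661]

Posterior: Beta(18.4, 18.2).
Equal-tailed 95% interval: the 0.025 and 0.975 quantiles of Beta(18.4, 18.2).
Posterior mean ≈ 0.503, SD ≈ 0.082; a Normal approximation gives roughly [0.343, 0.663].
Exact: F⁻¹(0.025) = 0.344; F⁻¹(0.975) = 0.661.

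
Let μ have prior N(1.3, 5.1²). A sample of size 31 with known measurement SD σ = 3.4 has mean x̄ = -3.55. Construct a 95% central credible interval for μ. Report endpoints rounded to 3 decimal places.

[-4.670, -2.293]

Posterior precision = 1/5.1² + 31/3.4² = 0.0384 + 2.6817 = 2.7201, so posterior SD = 0.6063.
Posterior mean = (1.3/5.1² + 31·-3.55/3.4²) / 2.7201 = -3.4814.
Interval: -3.4814 ± 1.960 × 0.6063 → [-4.670, -2.293].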